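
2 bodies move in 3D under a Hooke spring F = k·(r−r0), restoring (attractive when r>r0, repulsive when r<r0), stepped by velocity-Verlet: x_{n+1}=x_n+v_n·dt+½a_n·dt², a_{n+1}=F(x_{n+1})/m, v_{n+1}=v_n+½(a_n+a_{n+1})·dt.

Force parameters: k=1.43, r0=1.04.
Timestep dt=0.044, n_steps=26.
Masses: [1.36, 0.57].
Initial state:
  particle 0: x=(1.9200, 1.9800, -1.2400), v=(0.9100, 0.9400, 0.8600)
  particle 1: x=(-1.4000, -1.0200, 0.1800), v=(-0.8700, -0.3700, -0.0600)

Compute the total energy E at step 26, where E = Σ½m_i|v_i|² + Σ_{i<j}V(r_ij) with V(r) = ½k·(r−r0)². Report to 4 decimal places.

11.4668

step 0: x0=(1.9200, 1.9800, -1.2400) x1=(-1.4000, -1.0200, 0.1800)
step 1: x0=(1.9574, 2.0190, -1.2010) x1=(-1.4320, -1.0306, 0.1747)
step 2: x0=(1.9894, 2.0531, -1.1599) x1=(-1.4511, -1.0296, 0.1641)
step 3: x0=(2.0160, 2.0823, -1.1166) x1=(-1.4572, -1.0169, 0.1485)
step 4: x0=(2.0369, 2.1066, -1.0713) x1=(-1.4500, -0.9924, 0.1281)
step 5: x0=(2.0524, 2.1259, -1.0241) x1=(-1.4295, -0.9561, 0.1032)
step 6: x0=(2.0622, 2.1403, -0.9751) x1=(-1.3958, -0.9081, 0.0739)
step 7: x0=(2.0666, 2.1499, -0.9245) x1=(-1.3490, -0.8485, 0.0407)
step 8: x0=(2.0656, 2.1547, -0.8723) x1=(-1.2893, -0.7776, 0.0038)
step 9: x0=(2.0593, 2.1549, -0.8187) x1=(-1.2171, -0.6958, -0.0364)
step 10: x0=(2.0479, 2.1507, -0.7639) x1=(-1.1327, -0.6033, -0.0794)
step 11: x0=(2.0316, 2.1423, -0.7081) x1=(-1.0366, -0.5008, -0.1250)
step 12: x0=(2.0107, 2.1298, -0.6514) x1=(-0.9294, -0.3887, -0.1727)
step 13: x0=(1.9854, 2.1136, -0.5940) x1=(-0.8117, -0.2675, -0.2221)
step 14: x0=(1.9560, 2.0939, -0.5360) x1=(-0.6843, -0.1381, -0.2727)
step 15: x0=(1.9228, 2.0710, -0.4776) x1=(-0.5479, -0.0011, -0.3243)
step 16: x0=(1.8862, 2.0453, -0.4191) x1=(-0.4033, 0.1427, -0.3764)
step 17: x0=(1.8466, 2.0170, -0.3604) x1=(-0.2515, 0.2925, -0.4286)
step 18: x0=(1.8043, 1.9866, -0.3019) x1=(-0.0935, 0.4475, -0.4806)
step 19: x0=(1.7599, 1.9544, -0.2436) x1=(0.0699, 0.6068, -0.5322)
step 20: x0=(1.7136, 1.9207, -0.1856) x1=(0.2376, 0.7695, -0.5829)
step 21: x0=(1.6659, 1.8860, -0.1279) x1=(0.4085, 0.9348, -0.6328)
step 22: x0=(1.6173, 1.8505, -0.0707) x1=(0.5817, 1.1018, -0.6818)
step 23: x0=(1.5682, 1.8147, -0.0137) x1=(0.7563, 1.2698, -0.7300)
step 24: x0=(1.5188, 1.7786, 0.0430) x1=(0.9314, 1.4381, -0.7777)
step 25: x0=(1.4694, 1.7426, 0.0997) x1=(1.1066, 1.6065, -0.8254)
step 26: x0=(1.4200, 1.7066, 0.1565) x1=(1.2817, 1.7749, -0.8731)
step 0 velocities: v0=(0.9100, 0.9400, 0.8600) v1=(-0.8700, -0.3700, -0.0600)
step 0: KE=1.9226, PE=9.5494, E=11.4720
step 26 velocities: v0=(-1.1226, -0.8187, 1.2899) v1=(3.9798, 3.8262, -1.0858)
step 26: KE=11.4668, PE=0.0000, E=11.4668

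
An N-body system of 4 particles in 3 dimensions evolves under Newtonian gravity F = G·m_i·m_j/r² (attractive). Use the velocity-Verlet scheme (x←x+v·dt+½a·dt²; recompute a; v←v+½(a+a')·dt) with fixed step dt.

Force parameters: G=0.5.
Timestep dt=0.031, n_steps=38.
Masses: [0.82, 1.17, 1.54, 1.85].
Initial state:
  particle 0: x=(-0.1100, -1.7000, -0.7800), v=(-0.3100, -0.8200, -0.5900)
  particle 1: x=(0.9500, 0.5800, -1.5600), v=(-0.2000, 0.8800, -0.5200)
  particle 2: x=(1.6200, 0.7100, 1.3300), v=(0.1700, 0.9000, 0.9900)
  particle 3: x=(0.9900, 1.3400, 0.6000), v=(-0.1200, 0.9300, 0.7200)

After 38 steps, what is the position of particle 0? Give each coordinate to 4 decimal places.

(-0.4385, -2.5792, -1.4530)

step 0: x0=(-0.1100, -1.7000, -0.7800) x1=(0.9500, 0.5800, -1.5600) x2=(1.6200, 0.7100, 1.3300) x3=(0.9900, 1.3400, 0.6000)
step 1: x0=(-0.1196, -1.7253, -0.7983) x1=(0.9438, 0.6073, -1.5760) x2=(1.6251, 0.7381, 1.3604) x3=(0.9864, 1.3686, 0.6224)
step 2: x0=(-0.1291, -1.7505, -0.8165) x1=(0.9376, 0.6346, -1.5917) x2=(1.6298, 0.7665, 1.3904) x3=(0.9831, 1.3969, 0.6451)
step 3: x0=(-0.1385, -1.7755, -0.8347) x1=(0.9314, 0.6619, -1.6072) x2=(1.6341, 0.7952, 1.4198) x3=(0.9801, 1.4249, 0.6680)
step 4: x0=(-0.1478, -1.8004, -0.8529) x1=(0.9252, 0.6892, -1.6225) x2=(1.6380, 0.8243, 1.4488) x3=(0.9774, 1.4525, 0.6912)
step 5: x0=(-0.1571, -1.8251, -0.8710) x1=(0.9190, 0.7165, -1.6375) x2=(1.6415, 0.8536, 1.4773) x3=(0.9750, 1.4797, 0.7146)
step 6: x0=(-0.1663, -1.8497, -0.8891) x1=(0.9128, 0.7438, -1.6523) x2=(1.6447, 0.8833, 1.5053) x3=(0.9729, 1.5067, 0.7382)
step 7: x0=(-0.1755, -1.8741, -0.9072) x1=(0.9066, 0.7712, -1.6669) x2=(1.6475, 0.9133, 1.5329) x3=(0.9710, 1.5333, 0.7620)
step 8: x0=(-0.1846, -1.8984, -0.9252) x1=(0.9004, 0.7985, -1.6813) x2=(1.6499, 0.9436, 1.5600) x3=(0.9694, 1.5596, 0.7861)
step 9: x0=(-0.1936, -1.9225, -0.9432) x1=(0.8942, 0.8258, -1.6955) x2=(1.6520, 0.9742, 1.5867) x3=(0.9681, 1.5856, 0.8105)
step 10: x0=(-0.2026, -1.9466, -0.9612) x1=(0.8880, 0.8532, -1.7095) x2=(1.6536, 1.0051, 1.6128) x3=(0.9671, 1.6113, 0.8351)
step 11: x0=(-0.2115, -1.9705, -0.9791) x1=(0.8819, 0.8805, -1.7233) x2=(1.6549, 1.0363, 1.6386) x3=(0.9664, 1.6367, 0.8599)
step 12: x0=(-0.2204, -1.9943, -0.9970) x1=(0.8757, 0.9078, -1.7369) x2=(1.6559, 1.0677, 1.6638) x3=(0.9659, 1.6618, 0.8850)
step 13: x0=(-0.2292, -2.0179, -1.0149) x1=(0.8695, 0.9352, -1.7503) x2=(1.6564, 1.0995, 1.6887) x3=(0.9657, 1.6866, 0.9103)
step 14: x0=(-0.2380, -2.0415, -1.0327) x1=(0.8633, 0.9625, -1.7636) x2=(1.6566, 1.1316, 1.7130) x3=(0.9659, 1.7111, 0.9359)
step 15: x0=(-0.2468, -2.0649, -1.0505) x1=(0.8572, 0.9898, -1.7767) x2=(1.6564, 1.1639, 1.7369) x3=(0.9663, 1.7353, 0.9617)
step 16: x0=(-0.2555, -2.0883, -1.0683) x1=(0.8510, 1.0172, -1.7896) x2=(1.6558, 1.1966, 1.7603) x3=(0.9670, 1.7592, 0.9878)
step 17: x0=(-0.2641, -2.1115, -1.0861) x1=(0.8448, 1.0445, -1.8023) x2=(1.6549, 1.2295, 1.7833) x3=(0.9681, 1.7829, 1.0142)
step 18: x0=(-0.2727, -2.1346, -1.1038) x1=(0.8387, 1.0719, -1.8149) x2=(1.6535, 1.2627, 1.8057) x3=(0.9694, 1.8062, 1.0409)
step 19: x0=(-0.2813, -2.1577, -1.1215) x1=(0.8325, 1.0992, -1.8273) x2=(1.6517, 1.2962, 1.8277) x3=(0.9710, 1.8293, 1.0679)
step 20: x0=(-0.2899, -2.1806, -1.1392) x1=(0.8264, 1.1265, -1.8396) x2=(1.6495, 1.3300, 1.8492) x3=(0.9730, 1.8521, 1.0951)
step 21: x0=(-0.2984, -2.2034, -1.1568) x1=(0.8203, 1.1538, -1.8517) x2=(1.6469, 1.3642, 1.8702) x3=(0.9753, 1.8745, 1.1227)
step 22: x0=(-0.3068, -2.2262, -1.1744) x1=(0.8141, 1.1812, -1.8637) x2=(1.6439, 1.3986, 1.8907) x3=(0.9780, 1.8967, 1.1506)
step 23: x0=(-0.3153, -2.2489, -1.1920) x1=(0.8080, 1.2085, -1.8755) x2=(1.6404, 1.4333, 1.9106) x3=(0.9810, 1.9186, 1.1788)
step 24: x0=(-0.3237, -2.2714, -1.2096) x1=(0.8019, 1.2358, -1.8872) x2=(1.6365, 1.4683, 1.9301) x3=(0.9843, 1.9402, 1.2074)
step 25: x0=(-0.3321, -2.2939, -1.2271) x1=(0.7958, 1.2631, -1.8987) x2=(1.6321, 1.5037, 1.9489) x3=(0.9881, 1.9615, 1.2363)
step 26: x0=(-0.3404, -2.3163, -1.2446) x1=(0.7897, 1.2904, -1.9101) x2=(1.6272, 1.5394, 1.9672) x3=(0.9922, 1.9825, 1.2656)
step 27: x0=(-0.3487, -2.3386, -1.2621) x1=(0.7836, 1.3177, -1.9214) x2=(1.6218, 1.5754, 1.9849) x3=(0.9967, 2.0032, 1.2953)
step 28: x0=(-0.3570, -2.3609, -1.2796) x1=(0.7775, 1.3450, -1.9326) x2=(1.6158, 1.6118, 2.0020) x3=(1.0017, 2.0236, 1.3255)
step 29: x0=(-0.3653, -2.3830, -1.2970) x1=(0.7715, 1.3723, -1.9436) x2=(1.6093, 1.6485, 2.0185) x3=(1.0070, 2.0436, 1.3560)
step 30: x0=(-0.3735, -2.4051, -1.3144) x1=(0.7654, 1.3996, -1.9545) x2=(1.6023, 1.6856, 2.0343) x3=(1.0129, 2.0633, 1.3871)
step 31: x0=(-0.3817, -2.4271, -1.3318) x1=(0.7593, 1.4269, -1.9653) x2=(1.5946, 1.7230, 2.0494) x3=(1.0193, 2.0827, 1.4186)
step 32: x0=(-0.3899, -2.4490, -1.3492) x1=(0.7533, 1.4542, -1.9759) x2=(1.5862, 1.7609, 2.0637) x3=(1.0261, 2.1017, 1.4507)
step 33: x0=(-0.3981, -2.4709, -1.3665) x1=(0.7472, 1.4814, -1.9865) x2=(1.5772, 1.7991, 2.0773) x3=(1.0336, 2.1203, 1.4833)
step 34: x0=(-0.4062, -2.4927, -1.3839) x1=(0.7412, 1.5087, -1.9969) x2=(1.5674, 1.8378, 2.0900) x3=(1.0417, 2.1386, 1.5166)
step 35: x0=(-0.4143, -2.5144, -1.4012) x1=(0.7352, 1.5360, -2.0072) x2=(1.5568, 1.8769, 2.1018) x3=(1.0504, 2.1564, 1.5505)
step 36: x0=(-0.4224, -2.5361, -1.4185) x1=(0.7291, 1.5632, -2.0174) x2=(1.5453, 1.9165, 2.1126) x3=(1.0598, 2.1739, 1.5852)
step 37: x0=(-0.4305, -2.5577, -1.4357) x1=(0.7231, 1.5905, -2.0275) x2=(1.5328, 1.9566, 2.1222) x3=(1.0701, 2.1909, 1.6207)
step 38: x0=(-0.4385, -2.5792, -1.4530) x1=(0.7171, 1.6177, -2.0375) x2=(1.5192, 1.9973, 2.1307) x3=(1.0813, 2.2074, 1.6572)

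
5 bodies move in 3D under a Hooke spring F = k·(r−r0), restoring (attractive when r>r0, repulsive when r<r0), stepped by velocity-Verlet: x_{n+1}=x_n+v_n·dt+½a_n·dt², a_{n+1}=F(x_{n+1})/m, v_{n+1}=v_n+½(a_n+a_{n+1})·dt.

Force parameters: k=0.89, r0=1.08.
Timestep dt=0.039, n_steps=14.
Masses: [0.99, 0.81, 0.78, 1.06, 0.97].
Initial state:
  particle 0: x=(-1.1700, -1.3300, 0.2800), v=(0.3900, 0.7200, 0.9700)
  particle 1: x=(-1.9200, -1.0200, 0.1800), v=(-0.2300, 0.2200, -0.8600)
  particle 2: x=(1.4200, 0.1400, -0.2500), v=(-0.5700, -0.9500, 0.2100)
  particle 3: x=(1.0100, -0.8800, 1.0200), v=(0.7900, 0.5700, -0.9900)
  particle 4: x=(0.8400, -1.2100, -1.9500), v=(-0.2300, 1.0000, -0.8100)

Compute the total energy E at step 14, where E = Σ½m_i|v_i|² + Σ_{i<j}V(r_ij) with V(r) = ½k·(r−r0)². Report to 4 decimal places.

step 0: x0=(-1.1700, -1.3300, 0.2800) x1=(-1.9200, -1.0200, 0.1800) x2=(1.4200, 0.1400, -0.2500) x3=(1.0100, -0.8800, 1.0200) x4=(0.8400, -1.2100, -1.9500)
step 1: x0=(-1.1518, -1.3011, 0.3169) x1=(-1.9241, -1.0107, 0.1454) x2=(1.3939, 0.1005, -0.2416) x3=(1.0389, -0.8579, 0.9793) x4=(0.8291, -1.1703, -1.9776)
step 2: x0=(-1.1277, -1.2707, 0.3519) x1=(-1.9182, -1.0000, 0.1087) x2=(1.3603, 0.0565, -0.2330) x3=(1.0638, -0.8361, 0.9345) x4=(0.8143, -1.1294, -1.9973)
step 3: x0=(-1.0980, -1.2388, 0.3848) x1=(-1.9026, -0.9879, 0.0701) x2=(1.3195, 0.0082, -0.2244) x3=(1.0846, -0.8146, 0.8859) x4=(0.7958, -1.0874, -2.0089)
step 4: x0=(-1.0627, -1.2055, 0.4155) x1=(-1.8772, -0.9746, 0.0295) x2=(1.2718, -0.0438, -0.2159) x3=(1.1013, -0.7935, 0.8336) x4=(0.7736, -1.0445, -2.0127)
step 5: x0=(-1.0223, -1.1708, 0.4439) x1=(-1.8423, -0.9600, -0.0129) x2=(1.2175, -0.0991, -0.2076) x3=(1.1139, -0.7729, 0.7778) x4=(0.7479, -1.0007, -2.0085)
step 6: x0=(-0.9768, -1.1349, 0.4700) x1=(-1.7980, -0.9442, -0.0570) x2=(1.1570, -0.1574, -0.1998) x3=(1.1223, -0.7528, 0.7188) x4=(0.7188, -0.9562, -1.9968)
step 7: x0=(-0.9267, -1.0979, 0.4936) x1=(-1.7448, -0.9274, -0.1027) x2=(1.0908, -0.2182, -0.1926) x3=(1.1268, -0.7333, 0.6570) x4=(0.6865, -0.9112, -1.9776)
step 8: x0=(-0.8724, -1.0598, 0.5147) x1=(-1.6829, -0.9097, -0.1497) x2=(1.0192, -0.2811, -0.1862) x3=(1.1272, -0.7143, 0.5925) x4=(0.6512, -0.8658, -1.9511)
step 9: x0=(-0.8141, -1.0208, 0.5334) x1=(-1.6129, -0.8910, -0.1979) x2=(0.9429, -0.3455, -0.1807) x3=(1.1240, -0.6959, 0.5256) x4=(0.6131, -0.8201, -1.9178)
step 10: x0=(-0.7523, -0.9811, 0.5494) x1=(-1.5352, -0.8715, -0.2471) x2=(0.8622, -0.4112, -0.1764) x3=(1.1171, -0.6781, 0.4568) x4=(0.5725, -0.7743, -1.8780)
step 11: x0=(-0.6875, -0.9406, 0.5629) x1=(-1.4505, -0.8513, -0.2971) x2=(0.7777, -0.4778, -0.1732) x3=(1.1069, -0.6609, 0.3861) x4=(0.5295, -0.7285, -1.8320)
step 12: x0=(-0.6200, -0.8996, 0.5740) x1=(-1.3593, -0.8304, -0.3476) x2=(0.6896, -0.5450, -0.1713) x3=(1.0937, -0.6441, 0.3140) x4=(0.4845, -0.6828, -1.7803)
step 13: x0=(-0.5502, -0.8581, 0.5825) x1=(-1.2624, -0.8091, -0.3986) x2=(0.5986, -0.6125, -0.1707) x3=(1.0778, -0.6277, 0.2406) x4=(0.4377, -0.6372, -1.7234)
step 14: x0=(-0.4786, -0.8162, 0.5888) x1=(-1.1604, -0.7872, -0.4497) x2=(0.5051, -0.6803, -0.1713) x3=(1.0596, -0.6115, 0.1661) x4=(0.3895, -0.5920, -1.6618)
step 0 velocities: v0=(0.3900, 0.7200, 0.9700) v1=(-0.2300, 0.2200, -0.8600) v2=(-0.5700, -0.9500, 0.2100) v3=(0.7900, 0.5700, -0.9900) v4=(-0.2300, 1.0000, -0.8100)
step 0: KE=3.4854, PE=13.5276, E=17.0130
step 14 velocities: v0=(1.8535, 1.0772, 0.1312) v1=(2.6707, 0.5639, -1.3102) v2=(-2.4235, -1.7402, -0.0293) v3=(-0.4940, 0.4125, -1.9237) v4=(-1.2523, 1.1559, 1.6348)
step 14: KE=14.3538, PE=2.6429, E=16.9968

16.9968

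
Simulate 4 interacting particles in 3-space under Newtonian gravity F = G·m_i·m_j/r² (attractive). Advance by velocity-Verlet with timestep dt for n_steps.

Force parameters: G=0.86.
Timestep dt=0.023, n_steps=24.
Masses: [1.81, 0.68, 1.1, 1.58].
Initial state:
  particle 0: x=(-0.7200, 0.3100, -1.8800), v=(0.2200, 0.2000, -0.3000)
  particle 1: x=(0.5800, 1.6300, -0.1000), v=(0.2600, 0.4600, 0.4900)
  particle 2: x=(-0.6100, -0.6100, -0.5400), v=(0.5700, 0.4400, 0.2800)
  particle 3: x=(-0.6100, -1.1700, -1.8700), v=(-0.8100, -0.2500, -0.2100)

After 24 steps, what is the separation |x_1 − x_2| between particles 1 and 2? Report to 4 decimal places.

2.4929

step 0: x0=(-0.7200, 0.3100, -1.8800) x1=(0.5800, 1.6300, -0.1000) x2=(-0.6100, -0.6100, -0.5400) x3=(-0.6100, -1.1700, -1.8700)
step 1: x0=(-0.7149, 0.3144, -1.8868) x1=(0.5859, 1.6405, -0.0888) x2=(-0.5969, -0.5998, -0.5338) x3=(-0.6286, -1.1755, -1.8747)
step 2: x0=(-0.7098, 0.3184, -1.8934) x1=(0.5917, 1.6508, -0.0777) x2=(-0.5838, -0.5896, -0.5282) x3=(-0.6473, -1.1805, -1.8792)
step 3: x0=(-0.7046, 0.3220, -1.8998) x1=(0.5974, 1.6610, -0.0668) x2=(-0.5707, -0.5793, -0.5232) x3=(-0.6659, -1.1851, -1.8835)
step 4: x0=(-0.6993, 0.3252, -1.9061) x1=(0.6030, 1.6709, -0.0559) x2=(-0.5576, -0.5689, -0.5187) x3=(-0.6846, -1.1892, -1.8875)
step 5: x0=(-0.6940, 0.3280, -1.9121) x1=(0.6085, 1.6807, -0.0452) x2=(-0.5446, -0.5584, -0.5147) x3=(-0.7032, -1.1928, -1.8914)
step 6: x0=(-0.6887, 0.3304, -1.9180) x1=(0.6138, 1.6904, -0.0347) x2=(-0.5316, -0.5479, -0.5112) x3=(-0.7217, -1.1959, -1.8950)
step 7: x0=(-0.6834, 0.3325, -1.9237) x1=(0.6190, 1.6998, -0.0242) x2=(-0.5187, -0.5373, -0.5083) x3=(-0.7403, -1.1986, -1.8985)
step 8: x0=(-0.6780, 0.3341, -1.9292) x1=(0.6242, 1.7091, -0.0139) x2=(-0.5058, -0.5266, -0.5058) x3=(-0.7588, -1.2008, -1.9017)
step 9: x0=(-0.6726, 0.3354, -1.9345) x1=(0.6292, 1.7183, -0.0037) x2=(-0.4929, -0.5159, -0.5039) x3=(-0.7772, -1.2026, -1.9048)
step 10: x0=(-0.6672, 0.3364, -1.9396) x1=(0.6341, 1.7272, 0.0064) x2=(-0.4801, -0.5051, -0.5024) x3=(-0.7955, -1.2039, -1.9077)
step 11: x0=(-0.6617, 0.3369, -1.9445) x1=(0.6389, 1.7360, 0.0164) x2=(-0.4674, -0.4942, -0.5015) x3=(-0.8138, -1.2048, -1.9104)
step 12: x0=(-0.6563, 0.3371, -1.9492) x1=(0.6436, 1.7447, 0.0262) x2=(-0.4548, -0.4832, -0.5010) x3=(-0.8320, -1.2053, -1.9130)
step 13: x0=(-0.6508, 0.3369, -1.9538) x1=(0.6482, 1.7532, 0.0360) x2=(-0.4422, -0.4722, -0.5010) x3=(-0.8501, -1.2053, -1.9154)
step 14: x0=(-0.6454, 0.3364, -1.9581) x1=(0.6528, 1.7615, 0.0456) x2=(-0.4297, -0.4611, -0.5015) x3=(-0.8681, -1.2048, -1.9176)
step 15: x0=(-0.6399, 0.3355, -1.9623) x1=(0.6571, 1.7697, 0.0551) x2=(-0.4173, -0.4500, -0.5024) x3=(-0.8860, -1.2040, -1.9197)
step 16: x0=(-0.6345, 0.3343, -1.9663) x1=(0.6614, 1.7777, 0.0645) x2=(-0.4050, -0.4388, -0.5038) x3=(-0.9038, -1.2027, -1.9216)
step 17: x0=(-0.6290, 0.3327, -1.9700) x1=(0.6656, 1.7855, 0.0737) x2=(-0.3928, -0.4275, -0.5057) x3=(-0.9215, -1.2009, -1.9233)
step 18: x0=(-0.6236, 0.3307, -1.9736) x1=(0.6697, 1.7932, 0.0829) x2=(-0.3807, -0.4162, -0.5080) x3=(-0.9391, -1.1988, -1.9250)
step 19: x0=(-0.6182, 0.3284, -1.9770) x1=(0.6737, 1.8007, 0.0919) x2=(-0.3687, -0.4048, -0.5108) x3=(-0.9565, -1.1962, -1.9264)
step 20: x0=(-0.6128, 0.3258, -1.9802) x1=(0.6776, 1.8081, 0.1008) x2=(-0.3568, -0.3933, -0.5140) x3=(-0.9738, -1.1932, -1.9278)
step 21: x0=(-0.6074, 0.3228, -1.9832) x1=(0.6814, 1.8153, 0.1096) x2=(-0.3450, -0.3818, -0.5177) x3=(-0.9909, -1.1898, -1.9290)
step 22: x0=(-0.6021, 0.3195, -1.9859) x1=(0.6852, 1.8224, 0.1183) x2=(-0.3333, -0.3702, -0.5218) x3=(-1.0079, -1.1860, -1.9301)
step 23: x0=(-0.5968, 0.3158, -1.9885) x1=(0.6888, 1.8293, 0.1268) x2=(-0.3218, -0.3586, -0.5263) x3=(-1.0247, -1.1817, -1.9310)
step 24: x0=(-0.5915, 0.3118, -1.9909) x1=(0.6923, 1.8360, 0.1353) x2=(-0.3103, -0.3468, -0.5314) x3=(-1.0414, -1.1771, -1.9319)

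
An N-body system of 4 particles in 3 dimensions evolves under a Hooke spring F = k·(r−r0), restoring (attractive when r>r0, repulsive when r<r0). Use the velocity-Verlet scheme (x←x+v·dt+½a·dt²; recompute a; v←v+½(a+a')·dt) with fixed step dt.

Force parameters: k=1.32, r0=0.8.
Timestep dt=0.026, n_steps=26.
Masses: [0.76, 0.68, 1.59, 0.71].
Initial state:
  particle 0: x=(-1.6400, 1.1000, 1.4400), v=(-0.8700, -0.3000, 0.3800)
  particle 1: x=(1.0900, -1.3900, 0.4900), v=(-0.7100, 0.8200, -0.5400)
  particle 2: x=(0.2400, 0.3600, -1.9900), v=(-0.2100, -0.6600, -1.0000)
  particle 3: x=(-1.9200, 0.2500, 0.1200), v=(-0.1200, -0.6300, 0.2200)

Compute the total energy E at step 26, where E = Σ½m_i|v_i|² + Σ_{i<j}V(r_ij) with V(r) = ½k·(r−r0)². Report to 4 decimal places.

step 0: x0=(-1.6400, 1.1000, 1.4400) x1=(1.0900, -1.3900, 0.4900) x2=(0.2400, 0.3600, -1.9900) x3=(-1.9200, 0.2500, 0.1200)
step 1: x0=(-1.6606, 1.0904, 1.4474) x1=(1.0682, -1.3657, 0.4751) x2=(0.2339, 0.3426, -2.0143) x3=(-1.9206, 0.2331, 0.1253)
step 2: x0=(-1.6769, 1.0774, 1.4500) x1=(1.0397, -1.3356, 0.4583) x2=(0.2263, 0.3248, -2.0351) x3=(-1.9161, 0.2154, 0.1299)
step 3: x0=(-1.6892, 1.0609, 1.4475) x1=(1.0047, -1.2998, 0.4399) x2=(0.2174, 0.3066, -2.0524) x3=(-1.9067, 0.1968, 0.1335)
step 4: x0=(-1.6973, 1.0411, 1.4400) x1=(0.9633, -1.2586, 0.4197) x2=(0.2070, 0.2880, -2.0661) x3=(-1.8924, 0.1774, 0.1363)
step 5: x0=(-1.7012, 1.0179, 1.4276) x1=(0.9156, -1.2121, 0.3980) x2=(0.1952, 0.2691, -2.0764) x3=(-1.8734, 0.1573, 0.1380)
step 6: x0=(-1.7011, 0.9915, 1.4102) x1=(0.8618, -1.1605, 0.3746) x2=(0.1820, 0.2499, -2.0832) x3=(-1.8497, 0.1366, 0.1388)
step 7: x0=(-1.6970, 0.9619, 1.3878) x1=(0.8022, -1.1042, 0.3497) x2=(0.1674, 0.2303, -2.0864) x3=(-1.8216, 0.1153, 0.1385)
step 8: x0=(-1.6889, 0.9294, 1.3605) x1=(0.7369, -1.0434, 0.3234) x2=(0.1515, 0.2106, -2.0862) x3=(-1.7891, 0.0934, 0.1371)
step 9: x0=(-1.6770, 0.8939, 1.3285) x1=(0.6664, -0.9784, 0.2957) x2=(0.1341, 0.1906, -2.0826) x3=(-1.7526, 0.0712, 0.1345)
step 10: x0=(-1.6614, 0.8557, 1.2917) x1=(0.5908, -0.9095, 0.2666) x2=(0.1153, 0.1703, -2.0756) x3=(-1.7122, 0.0486, 0.1307)
step 11: x0=(-1.6422, 0.8150, 1.2503) x1=(0.5106, -0.8371, 0.2363) x2=(0.0952, 0.1500, -2.0653) x3=(-1.6681, 0.0257, 0.1256)
step 12: x0=(-1.6196, 0.7718, 1.2044) x1=(0.4260, -0.7614, 0.2048) x2=(0.0738, 0.1295, -2.0518) x3=(-1.6206, 0.0027, 0.1193)
step 13: x0=(-1.5938, 0.7264, 1.1541) x1=(0.3376, -0.6830, 0.1722) x2=(0.0511, 0.1089, -2.0352) x3=(-1.5700, -0.0205, 0.1117)
step 14: x0=(-1.5648, 0.6790, 1.0997) x1=(0.2456, -0.6020, 0.1384) x2=(0.0272, 0.0882, -2.0154) x3=(-1.5166, -0.0437, 0.1026)
step 15: x0=(-1.5330, 0.6297, 1.0413) x1=(0.1506, -0.5189, 0.1037) x2=(0.0020, 0.0675, -1.9927) x3=(-1.4605, -0.0669, 0.0923)
step 16: x0=(-1.4984, 0.5788, 0.9790) x1=(0.0529, -0.4340, 0.0680) x2=(-0.0243, 0.0467, -1.9672) x3=(-1.4021, -0.0899, 0.0804)
step 17: x0=(-1.4615, 0.5265, 0.9132) x1=(-0.0470, -0.3477, 0.0314) x2=(-0.0518, 0.0260, -1.9389) x3=(-1.3418, -0.1128, 0.0672)
step 18: x0=(-1.4222, 0.4729, 0.8441) x1=(-0.1486, -0.2604, -0.0061) x2=(-0.0803, 0.0053, -1.9080) x3=(-1.2798, -0.1355, 0.0526)
step 19: x0=(-1.3810, 0.4184, 0.7718) x1=(-0.2515, -0.1723, -0.0444) x2=(-0.1099, -0.0154, -1.8746) x3=(-1.2164, -0.1580, 0.0365)
step 20: x0=(-1.3381, 0.3630, 0.6966) x1=(-0.3553, -0.0837, -0.0836) x2=(-0.1404, -0.0360, -1.8388) x3=(-1.1519, -0.1802, 0.0190)
step 21: x0=(-1.2936, 0.3070, 0.6189) x1=(-0.4594, 0.0052, -0.1236) x2=(-0.1718, -0.0564, -1.8009) x3=(-1.0867, -0.2023, 0.0001)
step 22: x0=(-1.2479, 0.2506, 0.5389) x1=(-0.5634, 0.0942, -0.1645) x2=(-0.2041, -0.0768, -1.7608) x3=(-1.0209, -0.2243, -0.0200)
step 23: x0=(-1.2012, 0.1939, 0.4569) x1=(-0.6672, 0.1833, -0.2064) x2=(-0.2371, -0.0970, -1.7189) x3=(-0.9548, -0.2464, -0.0414)
step 24: x0=(-1.1538, 0.1371, 0.3732) x1=(-0.7705, 0.2724, -0.2493) x2=(-0.2709, -0.1171, -1.6752) x3=(-0.8882, -0.2686, -0.0640)
step 25: x0=(-1.1058, 0.0801, 0.2881) x1=(-0.8735, 0.3616, -0.2933) x2=(-0.3052, -0.1371, -1.6299) x3=(-0.8212, -0.2912, -0.0877)
step 26: x0=(-1.0574, 0.0231, 0.2020) x1=(-0.9760, 0.4507, -0.3383) x2=(-0.3402, -0.1569, -1.5831) x3=(-0.7538, -0.3139, -0.1125)
step 0 velocities: v0=(-0.8700, -0.3000, 0.3800) v1=(-0.7100, 0.8200, -0.5400) v2=(-0.2100, -0.6600, -1.0000) v3=(-0.1200, -0.6300, 0.2200)
step 0: KE=2.2154, PE=24.6300, E=26.8454
step 26 velocities: v0=(1.8683, -2.1932, -3.3333) v1=(-3.9357, 3.4200, -1.7474) v2=(-1.3546, -0.7573, 1.8248) v3=(2.6016, -0.8757, -0.9748)
step 26: KE=25.2326, PE=1.5977, E=26.8303

26.8303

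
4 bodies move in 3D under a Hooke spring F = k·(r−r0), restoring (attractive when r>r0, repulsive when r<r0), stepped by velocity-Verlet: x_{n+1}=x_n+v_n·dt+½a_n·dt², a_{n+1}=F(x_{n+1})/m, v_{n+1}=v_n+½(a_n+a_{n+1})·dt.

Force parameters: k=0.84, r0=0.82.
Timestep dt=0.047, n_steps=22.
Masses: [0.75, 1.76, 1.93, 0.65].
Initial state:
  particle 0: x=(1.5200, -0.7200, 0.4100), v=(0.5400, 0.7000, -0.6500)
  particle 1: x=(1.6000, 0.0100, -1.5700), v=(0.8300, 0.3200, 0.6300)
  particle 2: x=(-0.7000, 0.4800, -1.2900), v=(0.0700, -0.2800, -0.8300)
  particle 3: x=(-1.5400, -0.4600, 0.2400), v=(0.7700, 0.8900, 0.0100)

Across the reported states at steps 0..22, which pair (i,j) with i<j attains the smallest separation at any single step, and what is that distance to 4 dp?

step 0: x0=(1.5200, -0.7200, 0.4100) x1=(1.6000, 0.0100, -1.5700) x2=(-0.7000, 0.4800, -1.2900) x3=(-1.5400, -0.4600, 0.2400)
step 1: x0=(1.5407, -0.6852, 0.3763) x1=(1.6369, 0.0248, -1.5389) x2=(-0.6954, 0.4660, -1.3281) x3=(-1.4964, -0.4171, 0.2374)
step 2: x0=(1.5519, -0.6468, 0.3364) x1=(1.6696, 0.0390, -1.5050) x2=(-0.6883, 0.4504, -1.3642) x3=(-1.4383, -0.3724, 0.2285)
step 3: x0=(1.5539, -0.6050, 0.2905) x1=(1.6980, 0.0528, -1.4685) x2=(-0.6785, 0.4334, -1.3983) x3=(-1.3658, -0.3259, 0.2134)
step 4: x0=(1.5470, -0.5599, 0.2391) x1=(1.7223, 0.0662, -1.4295) x2=(-0.6660, 0.4149, -1.4305) x3=(-1.2795, -0.2780, 0.1921)
step 5: x0=(1.5313, -0.5117, 0.1823) x1=(1.7423, 0.0792, -1.3883) x2=(-0.6508, 0.3952, -1.4606) x3=(-1.1800, -0.2288, 0.1649)
step 6: x0=(1.5073, -0.4606, 0.1206) x1=(1.7583, 0.0918, -1.3450) x2=(-0.6329, 0.3743, -1.4886) x3=(-1.0679, -0.1785, 0.1317)
step 7: x0=(1.4756, -0.4069, 0.0544) x1=(1.7702, 0.1041, -1.2999) x2=(-0.6122, 0.3524, -1.5146) x3=(-0.9442, -0.1273, 0.0930)
step 8: x0=(1.4365, -0.3510, -0.0160) x1=(1.7783, 0.1162, -1.2533) x2=(-0.5888, 0.3296, -1.5387) x3=(-0.8097, -0.0755, 0.0488)
step 9: x0=(1.3909, -0.2929, -0.0901) x1=(1.7826, 0.1281, -1.2053) x2=(-0.5626, 0.3060, -1.5608) x3=(-0.6655, -0.0232, -0.0004)
step 10: x0=(1.3392, -0.2331, -0.1674) x1=(1.7833, 0.1399, -1.1563) x2=(-0.5338, 0.2818, -1.5810) x3=(-0.5127, 0.0294, -0.0543)
step 11: x0=(1.2822, -0.1719, -0.2476) x1=(1.7807, 0.1515, -1.1065) x2=(-0.5023, 0.2570, -1.5993) x3=(-0.3525, 0.0822, -0.1126)
step 12: x0=(1.2206, -0.1094, -0.3303) x1=(1.7750, 0.1631, -1.0562) x2=(-0.4682, 0.2319, -1.6158) x3=(-0.1862, 0.1349, -0.1749)
step 13: x0=(1.1552, -0.0461, -0.4149) x1=(1.7663, 0.1747, -1.0056) x2=(-0.4316, 0.2064, -1.6306) x3=(-0.0151, 0.1875, -0.2407)
step 14: x0=(1.0865, 0.0178, -0.5014) x1=(1.7550, 0.1864, -0.9548) x2=(-0.3925, 0.1808, -1.6438) x3=(0.1596, 0.2399, -0.3097)
step 15: x0=(1.0155, 0.0820, -0.5893) x1=(1.7415, 0.1980, -0.9042) x2=(-0.3511, 0.1551, -1.6553) x3=(0.3363, 0.2920, -0.3814)
step 16: x0=(0.9428, 0.1463, -0.6787) x1=(1.7258, 0.2096, -0.8539) x2=(-0.3075, 0.1294, -1.6654) x3=(0.5138, 0.3439, -0.4553)
step 17: x0=(0.8692, 0.2102, -0.7696) x1=(1.7084, 0.2213, -0.8039) x2=(-0.2617, 0.1039, -1.6739) x3=(0.6909, 0.3957, -0.5307)
step 18: x0=(0.7950, 0.2735, -0.8622) x1=(1.6894, 0.2329, -0.7544) x2=(-0.2138, 0.0786, -1.6811) x3=(0.8666, 0.4478, -0.6070)
step 19: x0=(0.7198, 0.3358, -0.9566) x1=(1.6691, 0.2444, -0.7056) x2=(-0.1640, 0.0537, -1.6869) x3=(1.0413, 0.5000, -0.6835)
step 20: x0=(0.6436, 0.3976, -1.0519) x1=(1.6475, 0.2558, -0.6574) x2=(-0.1122, 0.0292, -1.6915) x3=(1.2147, 0.5522, -0.7609)
step 21: x0=(0.5673, 0.4590, -1.1476) x1=(1.6249, 0.2669, -0.6099) x2=(-0.0586, 0.0051, -1.6948) x3=(1.3859, 0.6042, -0.8396)
step 22: x0=(0.4918, 0.5201, -1.2430) x1=(1.6010, 0.2777, -0.5631) x2=(-0.0033, -0.0184, -1.6970) x3=(1.5542, 0.6559, -0.9201)

pair (0,3), distance 0.3173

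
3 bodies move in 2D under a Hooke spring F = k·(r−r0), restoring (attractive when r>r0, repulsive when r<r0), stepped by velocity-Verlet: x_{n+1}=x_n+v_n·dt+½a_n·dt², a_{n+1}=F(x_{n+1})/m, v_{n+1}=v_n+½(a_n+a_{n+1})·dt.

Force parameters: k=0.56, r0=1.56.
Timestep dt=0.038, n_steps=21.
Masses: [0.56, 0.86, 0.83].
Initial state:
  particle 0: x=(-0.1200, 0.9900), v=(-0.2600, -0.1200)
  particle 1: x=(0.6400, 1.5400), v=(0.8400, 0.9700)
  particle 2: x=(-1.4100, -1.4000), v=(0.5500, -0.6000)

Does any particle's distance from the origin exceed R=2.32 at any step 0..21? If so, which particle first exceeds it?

step 0: x0=(-0.1200, 0.9900) x1=(0.6400, 1.5400) x2=(-1.4100, -1.4000)
step 1: x0=(-0.1306, 0.9844) x1=(0.6716, 1.5763) x2=(-1.3883, -1.4215)
step 2: x0=(-0.1427, 0.9769) x1=(0.7025, 1.6112) x2=(-1.3649, -1.4403)
step 3: x0=(-0.1561, 0.9675) x1=(0.7327, 1.6448) x2=(-1.3398, -1.4564)
step 4: x0=(-0.1707, 0.9562) x1=(0.7621, 1.6769) x2=(-1.3131, -1.4698)
step 5: x0=(-0.1865, 0.9431) x1=(0.7906, 1.7076) x2=(-1.2847, -1.4804)
step 6: x0=(-0.2033, 0.9283) x1=(0.8183, 1.7366) x2=(-1.2547, -1.4882)
step 7: x0=(-0.2209, 0.9118) x1=(0.8449, 1.7640) x2=(-1.2231, -1.4931)
step 8: x0=(-0.2394, 0.8937) x1=(0.8705, 1.7897) x2=(-1.1898, -1.4952)
step 9: x0=(-0.2586, 0.8742) x1=(0.8951, 1.8136) x2=(-1.1551, -1.4945)
step 10: x0=(-0.2783, 0.8533) x1=(0.9186, 1.8357) x2=(-1.1187, -1.4910)
step 11: x0=(-0.2986, 0.8311) x1=(0.9409, 1.8559) x2=(-1.0809, -1.4846)
step 12: x0=(-0.3191, 0.8077) x1=(0.9621, 1.8742) x2=(-1.0417, -1.4755)
step 13: x0=(-0.3399, 0.7833) x1=(0.9820, 1.8906) x2=(-1.0010, -1.4637)
step 14: x0=(-0.3609, 0.7580) x1=(1.0007, 1.9049) x2=(-0.9589, -1.4492)
step 15: x0=(-0.3819, 0.7319) x1=(1.0181, 1.9173) x2=(-0.9155, -1.4320)
step 16: x0=(-0.4028, 0.7050) x1=(1.0343, 1.9276) x2=(-0.8708, -1.4123)
step 17: x0=(-0.4235, 0.6777) x1=(1.0492, 1.9358) x2=(-0.8249, -1.3900)
step 18: x0=(-0.4440, 0.6499) x1=(1.0627, 1.9420) x2=(-0.7779, -1.3653)
step 19: x0=(-0.4641, 0.6218) x1=(1.0750, 1.9460) x2=(-0.7296, -1.3383)
step 20: x0=(-0.4838, 0.5935) x1=(1.0859, 1.9480) x2=(-0.6804, -1.3090)
step 21: x0=(-0.5030, 0.5653) x1=(1.0954, 1.9479) x2=(-0.6300, -1.2775)

no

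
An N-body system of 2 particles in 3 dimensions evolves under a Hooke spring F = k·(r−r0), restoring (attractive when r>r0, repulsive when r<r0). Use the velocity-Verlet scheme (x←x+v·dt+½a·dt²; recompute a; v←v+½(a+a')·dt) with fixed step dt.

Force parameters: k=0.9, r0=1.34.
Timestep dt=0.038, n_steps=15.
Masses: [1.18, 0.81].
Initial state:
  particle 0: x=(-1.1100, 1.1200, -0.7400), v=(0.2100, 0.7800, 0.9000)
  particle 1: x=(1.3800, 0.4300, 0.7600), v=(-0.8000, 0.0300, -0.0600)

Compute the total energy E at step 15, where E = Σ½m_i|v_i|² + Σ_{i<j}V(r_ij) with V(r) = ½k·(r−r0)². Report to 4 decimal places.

step 0: x0=(-1.1100, 1.1200, -0.7400) x1=(1.3800, 0.4300, 0.7600)
step 1: x0=(-1.1013, 1.1494, -0.7053) x1=(1.3485, 0.4314, 0.7571)
step 2: x0=(-1.0911, 1.1784, -0.6698) x1=(1.3149, 0.4335, 0.7528)
step 3: x0=(-1.0794, 1.2070, -0.6334) x1=(1.2791, 0.4362, 0.7474)
step 4: x0=(-1.0664, 1.2351, -0.5963) x1=(1.2414, 0.4396, 0.7408)
step 5: x0=(-1.0521, 1.2628, -0.5583) x1=(1.2018, 0.4436, 0.7330)
step 6: x0=(-1.0365, 1.2900, -0.5197) x1=(1.1603, 0.4483, 0.7243)
step 7: x0=(-1.0198, 1.3167, -0.4803) x1=(1.1171, 0.4537, 0.7145)
step 8: x0=(-1.0018, 1.3430, -0.4403) x1=(1.0722, 0.4597, 0.7038)
step 9: x0=(-0.9828, 1.3688, -0.3998) x1=(1.0258, 0.4664, 0.6922)
step 10: x0=(-0.9628, 1.3942, -0.3586) x1=(0.9779, 0.4738, 0.6799)
step 11: x0=(-0.9419, 1.4191, -0.3170) x1=(0.9286, 0.4818, 0.6668)
step 12: x0=(-0.9201, 1.4436, -0.2749) x1=(0.8781, 0.4904, 0.6530)
step 13: x0=(-0.8975, 1.4677, -0.2325) x1=(0.8264, 0.4997, 0.6387)
step 14: x0=(-0.8742, 1.4913, -0.1896) x1=(0.7736, 0.5095, 0.6238)
step 15: x0=(-0.8502, 1.5146, -0.1464) x1=(0.7200, 0.5199, 0.6084)
step 0 velocities: v0=(0.2100, 0.7800, 0.9000) v1=(-0.8000, 0.0300, -0.0600)
step 0: KE=1.1239, PE=1.2217, E=2.3456
step 15 velocities: v0=(0.6382, 0.6078, 1.1397) v1=(-1.4238, 0.2808, -0.4092)
step 15: KE=2.1453, PE=0.1997, E=2.3450

2.3450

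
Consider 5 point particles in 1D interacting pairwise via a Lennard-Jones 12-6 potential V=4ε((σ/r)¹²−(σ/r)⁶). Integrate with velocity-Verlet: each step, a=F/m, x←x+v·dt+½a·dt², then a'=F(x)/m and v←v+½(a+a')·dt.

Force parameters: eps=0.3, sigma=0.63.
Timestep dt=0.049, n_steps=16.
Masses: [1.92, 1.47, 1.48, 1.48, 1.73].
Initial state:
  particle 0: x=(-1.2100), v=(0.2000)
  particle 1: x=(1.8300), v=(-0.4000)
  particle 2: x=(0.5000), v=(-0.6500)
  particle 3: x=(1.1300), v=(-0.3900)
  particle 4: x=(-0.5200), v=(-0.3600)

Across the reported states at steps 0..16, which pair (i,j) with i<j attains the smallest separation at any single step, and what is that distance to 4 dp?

pair (2,4), distance 0.6135

step 0: x0=(-1.2100) x1=(1.8300) x2=(0.5000) x3=(1.1300) x4=(-0.5200)
step 1: x0=(-1.2008) x1=(1.8106) x2=(0.4586) x3=(1.1199) x4=(-0.5367)
step 2: x0=(-1.1961) x1=(1.7927) x2=(0.4101) x3=(1.1148) x4=(-0.5478)
step 3: x0=(-1.1994) x1=(1.7778) x2=(0.3607) x3=(1.1067) x4=(-0.5493)
step 4: x0=(-1.2102) x1=(1.7674) x2=(0.3117) x3=(1.0926) x4=(-0.5415)
step 5: x0=(-1.2247) x1=(1.7606) x2=(0.2631) x3=(1.0729) x4=(-0.5282)
step 6: x0=(-1.2399) x1=(1.7556) x2=(0.2144) x3=(1.0496) x4=(-0.5125)
step 7: x0=(-1.2542) x1=(1.7507) x2=(0.1663) x3=(1.0245) x4=(-0.4969)
step 8: x0=(-1.2671) x1=(1.7447) x2=(0.1257) x3=(0.9989) x4=(-0.4878)
step 9: x0=(-1.2786) x1=(1.7371) x2=(0.1164) x3=(0.9735) x4=(-0.5060)
step 10: x0=(-1.2886) x1=(1.7277) x2=(0.1318) x3=(0.9484) x4=(-0.5456)
step 11: x0=(-1.2973) x1=(1.7164) x2=(0.1521) x3=(0.9233) x4=(-0.5892)
step 12: x0=(-1.3060) x1=(1.7032) x2=(0.1728) x3=(0.8982) x4=(-0.6316)
step 13: x0=(-1.3176) x1=(1.6882) x2=(0.1927) x3=(0.8738) x4=(-0.6692)
step 14: x0=(-1.3371) x1=(1.6713) x2=(0.2084) x3=(0.8539) x4=(-0.6967)
step 15: x0=(-1.3669) x1=(1.6527) x2=(0.2116) x3=(0.8471) x4=(-0.7116)
step 16: x0=(-1.4030) x1=(1.6322) x2=(0.1981) x3=(0.8577) x4=(-0.7187)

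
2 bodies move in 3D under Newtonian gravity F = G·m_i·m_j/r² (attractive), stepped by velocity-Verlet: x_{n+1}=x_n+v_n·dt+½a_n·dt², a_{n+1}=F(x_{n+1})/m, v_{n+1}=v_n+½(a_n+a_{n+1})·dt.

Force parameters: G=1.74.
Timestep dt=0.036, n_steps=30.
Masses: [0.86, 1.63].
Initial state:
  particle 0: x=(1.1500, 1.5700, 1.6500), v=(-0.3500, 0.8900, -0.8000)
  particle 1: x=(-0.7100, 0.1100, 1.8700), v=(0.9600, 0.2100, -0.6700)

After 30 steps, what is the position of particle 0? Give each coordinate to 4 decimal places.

(0.5634, 2.2527, 0.8298)

step 0: x0=(1.1500, 1.5700, 1.6500) x1=(-0.7100, 0.1100, 1.8700)
step 1: x0=(1.1371, 1.6018, 1.6212) x1=(-0.6753, 0.1177, 1.8459)
step 2: x0=(1.1238, 1.6333, 1.5925) x1=(-0.6403, 0.1256, 1.8217)
step 3: x0=(1.1099, 1.6642, 1.5639) x1=(-0.6051, 0.1337, 1.7975)
step 4: x0=(1.0955, 1.6948, 1.5353) x1=(-0.5696, 0.1420, 1.7732)
step 5: x0=(1.0806, 1.7248, 1.5068) x1=(-0.5338, 0.1506, 1.7490)
step 6: x0=(1.0652, 1.7544, 1.4784) x1=(-0.4978, 0.1595, 1.7246)
step 7: x0=(1.0493, 1.7834, 1.4501) x1=(-0.4615, 0.1686, 1.7003)
step 8: x0=(1.0329, 1.8119, 1.4218) x1=(-0.4249, 0.1781, 1.6759)
step 9: x0=(1.0160, 1.8399, 1.3936) x1=(-0.3881, 0.1878, 1.6514)
step 10: x0=(0.9985, 1.8672, 1.3655) x1=(-0.3510, 0.1978, 1.6269)
step 11: x0=(0.9806, 1.8940, 1.3376) x1=(-0.3136, 0.2082, 1.6024)
step 12: x0=(0.9622, 1.9201, 1.3097) x1=(-0.2760, 0.2189, 1.5778)
step 13: x0=(0.9434, 1.9455, 1.2819) x1=(-0.2381, 0.2299, 1.5531)
step 14: x0=(0.9240, 1.9703, 1.2542) x1=(-0.2000, 0.2413, 1.5284)
step 15: x0=(0.9043, 1.9944, 1.2267) x1=(-0.1617, 0.2530, 1.5036)
step 16: x0=(0.8840, 2.0178, 1.1992) x1=(-0.1231, 0.2652, 1.4788)
step 17: x0=(0.8633, 2.0403, 1.1719) x1=(-0.0842, 0.2777, 1.4539)
step 18: x0=(0.8422, 2.0621, 1.1447) x1=(-0.0452, 0.2907, 1.4289)
step 19: x0=(0.8207, 2.0831, 1.1176) x1=(-0.0059, 0.3041, 1.4039)
step 20: x0=(0.7988, 2.1033, 1.0907) x1=(0.0335, 0.3179, 1.3788)
step 21: x0=(0.7766, 2.1226, 1.0639) x1=(0.0732, 0.3322, 1.3536)
step 22: x0=(0.7539, 2.1410, 1.0372) x1=(0.1130, 0.3470, 1.3284)
step 23: x0=(0.7310, 2.1584, 1.0107) x1=(0.1530, 0.3622, 1.3030)
step 24: x0=(0.7077, 2.1750, 0.9844) x1=(0.1932, 0.3780, 1.2776)
step 25: x0=(0.6842, 2.1905, 0.9582) x1=(0.2336, 0.3942, 1.2521)
step 26: x0=(0.6604, 2.2050, 0.9322) x1=(0.2740, 0.4110, 1.2265)
step 27: x0=(0.6364, 2.2186, 0.9063) x1=(0.3146, 0.4284, 1.2009)
step 28: x0=(0.6122, 2.2310, 0.8806) x1=(0.3553, 0.4462, 1.1751)
step 29: x0=(0.5879, 2.2424, 0.8551) x1=(0.3960, 0.4647, 1.1492)
step 30: x0=(0.5634, 2.2527, 0.8298) x1=(0.4368, 0.4837, 1.1233)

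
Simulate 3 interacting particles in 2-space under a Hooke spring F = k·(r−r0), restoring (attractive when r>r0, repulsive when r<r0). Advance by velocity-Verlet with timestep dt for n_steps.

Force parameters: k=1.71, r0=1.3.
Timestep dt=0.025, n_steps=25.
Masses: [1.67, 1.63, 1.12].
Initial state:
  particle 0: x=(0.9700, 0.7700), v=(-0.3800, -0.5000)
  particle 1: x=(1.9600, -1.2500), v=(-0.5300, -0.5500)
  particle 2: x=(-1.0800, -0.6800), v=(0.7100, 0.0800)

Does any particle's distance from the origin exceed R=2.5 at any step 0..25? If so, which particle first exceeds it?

no

step 0: x0=(0.9700, 0.7700) x1=(1.9600, -1.2500) x2=(-1.0800, -0.6800)
step 1: x0=(0.9603, 0.7570) x1=(1.9460, -1.2634) x2=(-1.0609, -0.6778)
step 2: x0=(0.9503, 0.7430) x1=(1.9307, -1.2759) x2=(-1.0393, -0.6753)
step 3: x0=(0.9399, 0.7281) x1=(1.9139, -1.2877) x2=(-1.0152, -0.6725)
step 4: x0=(0.9292, 0.7122) x1=(1.8958, -1.2988) x2=(-0.9886, -0.6694)
step 5: x0=(0.9183, 0.6953) x1=(1.8764, -1.3090) x2=(-0.9597, -0.6661)
step 6: x0=(0.9070, 0.6776) x1=(1.8556, -1.3185) x2=(-0.9284, -0.6625)
step 7: x0=(0.8955, 0.6590) x1=(1.8337, -1.3271) x2=(-0.8950, -0.6587)
step 8: x0=(0.8838, 0.6394) x1=(1.8105, -1.3351) x2=(-0.8595, -0.6547)
step 9: x0=(0.8719, 0.6191) x1=(1.7861, -1.3422) x2=(-0.8219, -0.6506)
step 10: x0=(0.8597, 0.5979) x1=(1.7607, -1.3486) x2=(-0.7825, -0.6464)
step 11: x0=(0.8475, 0.5760) x1=(1.7341, -1.3543) x2=(-0.7412, -0.6420)
step 12: x0=(0.8350, 0.5533) x1=(1.7065, -1.3593) x2=(-0.6982, -0.6376)
step 13: x0=(0.8225, 0.5298) x1=(1.6779, -1.3635) x2=(-0.6537, -0.6331)
step 14: x0=(0.8099, 0.5057) x1=(1.6485, -1.3671) x2=(-0.6076, -0.6287)
step 15: x0=(0.7972, 0.4810) x1=(1.6181, -1.3700) x2=(-0.5602, -0.6242)
step 16: x0=(0.7845, 0.4556) x1=(1.5869, -1.3722) x2=(-0.5116, -0.6198)
step 17: x0=(0.7718, 0.4297) x1=(1.5550, -1.3738) x2=(-0.4619, -0.6154)
step 18: x0=(0.7591, 0.4032) x1=(1.5223, -1.3748) x2=(-0.4111, -0.6112)
step 19: x0=(0.7464, 0.3763) x1=(1.4891, -1.3753) x2=(-0.3595, -0.6070)
step 20: x0=(0.7338, 0.3490) x1=(1.4552, -1.3752) x2=(-0.3072, -0.6030)
step 21: x0=(0.7213, 0.3212) x1=(1.4209, -1.3746) x2=(-0.2542, -0.5992)
step 22: x0=(0.7089, 0.2931) x1=(1.3860, -1.3735) x2=(-0.2007, -0.5955)
step 23: x0=(0.6966, 0.2648) x1=(1.3508, -1.3720) x2=(-0.1468, -0.5921)
step 24: x0=(0.6845, 0.2362) x1=(1.3152, -1.3701) x2=(-0.0927, -0.5889)
step 25: x0=(0.6726, 0.2074) x1=(1.2794, -1.3678) x2=(-0.0384, -0.5859)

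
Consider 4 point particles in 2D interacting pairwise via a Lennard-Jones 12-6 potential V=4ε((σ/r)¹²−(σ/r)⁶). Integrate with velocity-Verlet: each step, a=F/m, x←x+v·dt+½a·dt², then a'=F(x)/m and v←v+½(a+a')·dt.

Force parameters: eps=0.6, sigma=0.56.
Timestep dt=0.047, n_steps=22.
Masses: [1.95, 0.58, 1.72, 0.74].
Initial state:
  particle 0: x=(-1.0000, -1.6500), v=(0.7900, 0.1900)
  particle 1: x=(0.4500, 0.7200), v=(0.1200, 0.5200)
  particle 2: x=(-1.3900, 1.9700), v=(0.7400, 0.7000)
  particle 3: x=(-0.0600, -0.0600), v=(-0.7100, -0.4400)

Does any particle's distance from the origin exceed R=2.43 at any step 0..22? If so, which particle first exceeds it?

yes, particle 2

step 0: x0=(-1.0000, -1.6500) x1=(0.4500, 0.7200) x2=(-1.3900, 1.9700) x3=(-0.0600, -0.0600)
step 1: x0=(-0.9629, -1.6411) x1=(0.4550, 0.7434) x2=(-1.3552, 2.0029) x3=(-0.0928, -0.0799)
step 2: x0=(-0.9257, -1.6321) x1=(0.4589, 0.7654) x2=(-1.3204, 2.0358) x3=(-0.1249, -0.0986)
step 3: x0=(-0.8886, -1.6232) x1=(0.4623, 0.7863) x2=(-1.2856, 2.0687) x3=(-0.1565, -0.1166)
step 4: x0=(-0.8514, -1.6142) x1=(0.4651, 0.8066) x2=(-1.2509, 2.1016) x3=(-0.1878, -0.1341)
step 5: x0=(-0.8143, -1.6052) x1=(0.4675, 0.8264) x2=(-1.2161, 2.1345) x3=(-0.2187, -0.1512)
step 6: x0=(-0.7771, -1.5962) x1=(0.4697, 0.8457) x2=(-1.1813, 2.1674) x3=(-0.2495, -0.1681)
step 7: x0=(-0.7400, -1.5872) x1=(0.4717, 0.8648) x2=(-1.1465, 2.2002) x3=(-0.2801, -0.1848)
step 8: x0=(-0.7028, -1.5782) x1=(0.4734, 0.8836) x2=(-1.1117, 2.2331) x3=(-0.3107, -0.2013)
step 9: x0=(-0.6656, -1.5691) x1=(0.4751, 0.9023) x2=(-1.0769, 2.2660) x3=(-0.3411, -0.2179)
step 10: x0=(-0.6284, -1.5599) x1=(0.4766, 0.9209) x2=(-1.0421, 2.2989) x3=(-0.3715, -0.2345)
step 11: x0=(-0.5912, -1.5507) x1=(0.4781, 0.9393) x2=(-1.0073, 2.3317) x3=(-0.4019, -0.2511)
step 12: x0=(-0.5539, -1.5414) x1=(0.4795, 0.9577) x2=(-0.9725, 2.3646) x3=(-0.4323, -0.2679)
step 13: x0=(-0.5167, -1.5321) x1=(0.4808, 0.9760) x2=(-0.9376, 2.3975) x3=(-0.4626, -0.2848)
step 14: x0=(-0.4794, -1.5226) x1=(0.4820, 0.9942) x2=(-0.9028, 2.4303) x3=(-0.4929, -0.3020)
step 15: x0=(-0.4422, -1.5130) x1=(0.4833, 1.0124) x2=(-0.8680, 2.4632) x3=(-0.5232, -0.3194)
step 16: x0=(-0.4050, -1.5033) x1=(0.4844, 1.0306) x2=(-0.8332, 2.4961) x3=(-0.5535, -0.3372)
step 17: x0=(-0.3678, -1.4934) x1=(0.4856, 1.0488) x2=(-0.7984, 2.5289) x3=(-0.5836, -0.3554)
step 18: x0=(-0.3306, -1.4833) x1=(0.4867, 1.0669) x2=(-0.7635, 2.5617) x3=(-0.6137, -0.3740)
step 19: x0=(-0.2935, -1.4730) x1=(0.4878, 1.0850) x2=(-0.7287, 2.5946) x3=(-0.6436, -0.3931)
step 20: x0=(-0.2564, -1.4626) x1=(0.4889, 1.1032) x2=(-0.6938, 2.6274) x3=(-0.6734, -0.4126)
step 21: x0=(-0.2194, -1.4520) x1=(0.4899, 1.1213) x2=(-0.6590, 2.6603) x3=(-0.7030, -0.4327)
step 22: x0=(-0.1825, -1.4411) x1=(0.4909, 1.1394) x2=(-0.6242, 2.6931) x3=(-0.7323, -0.4533)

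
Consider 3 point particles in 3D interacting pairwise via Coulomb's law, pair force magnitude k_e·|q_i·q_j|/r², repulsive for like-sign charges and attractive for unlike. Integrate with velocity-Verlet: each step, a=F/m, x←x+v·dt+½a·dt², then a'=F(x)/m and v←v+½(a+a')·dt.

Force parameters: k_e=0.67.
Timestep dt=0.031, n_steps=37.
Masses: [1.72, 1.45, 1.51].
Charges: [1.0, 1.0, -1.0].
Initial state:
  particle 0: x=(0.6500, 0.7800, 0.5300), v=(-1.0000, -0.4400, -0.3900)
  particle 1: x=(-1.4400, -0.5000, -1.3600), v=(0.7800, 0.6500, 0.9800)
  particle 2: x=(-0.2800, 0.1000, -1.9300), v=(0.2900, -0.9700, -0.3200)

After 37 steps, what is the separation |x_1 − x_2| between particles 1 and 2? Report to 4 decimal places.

2.1984

step 0: x0=(0.6500, 0.7800, 0.5300) x1=(-1.4400, -0.5000, -1.3600) x2=(-0.2800, 0.1000, -1.9300)
step 1: x0=(0.6190, 0.7664, 0.5179) x1=(-1.4157, -0.4798, -1.3297) x2=(-0.2711, 0.0699, -1.9399)
step 2: x0=(0.5880, 0.7527, 0.5058) x1=(-1.3913, -0.4596, -1.2995) x2=(-0.2623, 0.0397, -1.9496)
step 3: x0=(0.5570, 0.7391, 0.4936) x1=(-1.3668, -0.4392, -1.2694) x2=(-0.2537, 0.0095, -1.9591)
step 4: x0=(0.5261, 0.7255, 0.4815) x1=(-1.3421, -0.4189, -1.2395) x2=(-0.2453, -0.0208, -1.9685)
step 5: x0=(0.4952, 0.7119, 0.4693) x1=(-1.3172, -0.3985, -1.2098) x2=(-0.2370, -0.0512, -1.9777)
step 6: x0=(0.4642, 0.6982, 0.4571) x1=(-1.2922, -0.3780, -1.1802) x2=(-0.2289, -0.0815, -1.9867)
step 7: x0=(0.4333, 0.6846, 0.4449) x1=(-1.2671, -0.3575, -1.1508) x2=(-0.2209, -0.1120, -1.9956)
step 8: x0=(0.4025, 0.6710, 0.4327) x1=(-1.2418, -0.3371, -1.1216) x2=(-0.2132, -0.1424, -2.0042)
step 9: x0=(0.3716, 0.6574, 0.4204) x1=(-1.2164, -0.3166, -1.0926) x2=(-0.2055, -0.1728, -2.0127)
step 10: x0=(0.3408, 0.6439, 0.4082) x1=(-1.1909, -0.2961, -1.0638) x2=(-0.1980, -0.2033, -2.0209)
step 11: x0=(0.3100, 0.6303, 0.3959) x1=(-1.1653, -0.2756, -1.0352) x2=(-0.1907, -0.2338, -2.0289)
step 12: x0=(0.2793, 0.6167, 0.3837) x1=(-1.1395, -0.2552, -1.0068) x2=(-0.1835, -0.2642, -2.0367)
step 13: x0=(0.2486, 0.6032, 0.3714) x1=(-1.1137, -0.2348, -0.9787) x2=(-0.1764, -0.2946, -2.0443)
step 14: x0=(0.2179, 0.5896, 0.3592) x1=(-1.0878, -0.2144, -0.9507) x2=(-0.1695, -0.3250, -2.0517)
step 15: x0=(0.1873, 0.5761, 0.3469) x1=(-1.0618, -0.1941, -0.9231) x2=(-0.1627, -0.3553, -2.0588)
step 16: x0=(0.1568, 0.5626, 0.3347) x1=(-1.0358, -0.1739, -0.8956) x2=(-0.1560, -0.3856, -2.0658)
step 17: x0=(0.1263, 0.5492, 0.3225) x1=(-1.0097, -0.1538, -0.8684) x2=(-0.1494, -0.4159, -2.0725)
step 18: x0=(0.0959, 0.5357, 0.3103) x1=(-0.9836, -0.1337, -0.8415) x2=(-0.1430, -0.4461, -2.0790)
step 19: x0=(0.0656, 0.5223, 0.2982) x1=(-0.9575, -0.1138, -0.8148) x2=(-0.1366, -0.4762, -2.0853)
step 20: x0=(0.0353, 0.5089, 0.2861) x1=(-0.9314, -0.0939, -0.7883) x2=(-0.1303, -0.5063, -2.0914)
step 21: x0=(0.0051, 0.4956, 0.2740) x1=(-0.9053, -0.0742, -0.7622) x2=(-0.1240, -0.5363, -2.0974)
step 22: x0=(-0.0249, 0.4823, 0.2620) x1=(-0.8793, -0.0546, -0.7363) x2=(-0.1179, -0.5662, -2.1031)
step 23: x0=(-0.0549, 0.4690, 0.2501) x1=(-0.8533, -0.0351, -0.7107) x2=(-0.1118, -0.5961, -2.1086)
step 24: x0=(-0.0847, 0.4558, 0.2383) x1=(-0.8274, -0.0158, -0.6854) x2=(-0.1058, -0.6258, -2.1140)
step 25: x0=(-0.1144, 0.4426, 0.2266) x1=(-0.8016, 0.0034, -0.6605) x2=(-0.0999, -0.6555, -2.1191)
step 26: x0=(-0.1440, 0.4296, 0.2151) x1=(-0.7759, 0.0224, -0.6359) x2=(-0.0940, -0.6852, -2.1241)
step 27: x0=(-0.1734, 0.4166, 0.2037) x1=(-0.7503, 0.0412, -0.6116) x2=(-0.0882, -0.7147, -2.1290)
step 28: x0=(-0.2026, 0.4037, 0.1925) x1=(-0.7249, 0.0598, -0.5878) x2=(-0.0824, -0.7441, -2.1336)
step 29: x0=(-0.2316, 0.3909, 0.1816) x1=(-0.6997, 0.0783, -0.5644) x2=(-0.0766, -0.7735, -2.1381)
step 30: x0=(-0.2604, 0.3782, 0.1709) x1=(-0.6747, 0.0965, -0.5415) x2=(-0.0709, -0.8028, -2.1425)
step 31: x0=(-0.2889, 0.3657, 0.1606) x1=(-0.6500, 0.1144, -0.5193) x2=(-0.0653, -0.8320, -2.1467)
step 32: x0=(-0.3172, 0.3533, 0.1508) x1=(-0.6255, 0.1321, -0.4976) x2=(-0.0597, -0.8612, -2.1507)
step 33: x0=(-0.3453, 0.3410, 0.1414) x1=(-0.6013, 0.1495, -0.4768) x2=(-0.0541, -0.8902, -2.1546)
step 34: x0=(-0.3730, 0.3290, 0.1327) x1=(-0.5774, 0.1666, -0.4568) x2=(-0.0485, -0.9192, -2.1584)
step 35: x0=(-0.4004, 0.3172, 0.1248) x1=(-0.5538, 0.1834, -0.4379) x2=(-0.0430, -0.9481, -2.1620)
step 36: x0=(-0.4276, 0.3056, 0.1178) x1=(-0.5306, 0.1998, -0.4203) x2=(-0.0375, -0.9769, -2.1655)
step 37: x0=(-0.4545, 0.2941, 0.1119) x1=(-0.5075, 0.2159, -0.4041) x2=(-0.0321, -1.0056, -2.1689)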